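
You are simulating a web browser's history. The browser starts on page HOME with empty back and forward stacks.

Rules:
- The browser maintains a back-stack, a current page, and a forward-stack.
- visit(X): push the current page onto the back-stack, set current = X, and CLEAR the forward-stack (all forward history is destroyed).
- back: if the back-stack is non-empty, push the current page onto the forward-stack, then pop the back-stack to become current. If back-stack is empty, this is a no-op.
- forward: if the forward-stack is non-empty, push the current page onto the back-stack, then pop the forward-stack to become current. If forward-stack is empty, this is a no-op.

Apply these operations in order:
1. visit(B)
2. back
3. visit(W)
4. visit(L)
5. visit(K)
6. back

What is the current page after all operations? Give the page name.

After 1 (visit(B)): cur=B back=1 fwd=0
After 2 (back): cur=HOME back=0 fwd=1
After 3 (visit(W)): cur=W back=1 fwd=0
After 4 (visit(L)): cur=L back=2 fwd=0
After 5 (visit(K)): cur=K back=3 fwd=0
After 6 (back): cur=L back=2 fwd=1

Answer: L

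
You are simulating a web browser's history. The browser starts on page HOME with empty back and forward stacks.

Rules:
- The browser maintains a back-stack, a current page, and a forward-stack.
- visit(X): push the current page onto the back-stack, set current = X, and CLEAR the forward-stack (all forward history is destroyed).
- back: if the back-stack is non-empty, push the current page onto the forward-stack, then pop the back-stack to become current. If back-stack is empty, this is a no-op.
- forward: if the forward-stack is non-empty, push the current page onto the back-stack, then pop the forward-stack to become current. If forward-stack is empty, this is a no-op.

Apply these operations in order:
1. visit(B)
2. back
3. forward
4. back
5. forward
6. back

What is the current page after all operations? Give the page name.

After 1 (visit(B)): cur=B back=1 fwd=0
After 2 (back): cur=HOME back=0 fwd=1
After 3 (forward): cur=B back=1 fwd=0
After 4 (back): cur=HOME back=0 fwd=1
After 5 (forward): cur=B back=1 fwd=0
After 6 (back): cur=HOME back=0 fwd=1

Answer: HOME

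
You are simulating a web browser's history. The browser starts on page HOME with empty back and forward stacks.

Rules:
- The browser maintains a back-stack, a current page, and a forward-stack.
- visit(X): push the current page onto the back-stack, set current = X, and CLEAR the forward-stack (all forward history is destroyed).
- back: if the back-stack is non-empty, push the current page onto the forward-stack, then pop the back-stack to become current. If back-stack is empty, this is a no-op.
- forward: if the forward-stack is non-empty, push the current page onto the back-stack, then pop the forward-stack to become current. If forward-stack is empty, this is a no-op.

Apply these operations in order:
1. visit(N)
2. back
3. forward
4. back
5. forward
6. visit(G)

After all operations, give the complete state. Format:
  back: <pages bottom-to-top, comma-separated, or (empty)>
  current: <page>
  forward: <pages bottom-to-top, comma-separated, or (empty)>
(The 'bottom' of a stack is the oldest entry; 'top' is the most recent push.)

After 1 (visit(N)): cur=N back=1 fwd=0
After 2 (back): cur=HOME back=0 fwd=1
After 3 (forward): cur=N back=1 fwd=0
After 4 (back): cur=HOME back=0 fwd=1
After 5 (forward): cur=N back=1 fwd=0
After 6 (visit(G)): cur=G back=2 fwd=0

Answer: back: HOME,N
current: G
forward: (empty)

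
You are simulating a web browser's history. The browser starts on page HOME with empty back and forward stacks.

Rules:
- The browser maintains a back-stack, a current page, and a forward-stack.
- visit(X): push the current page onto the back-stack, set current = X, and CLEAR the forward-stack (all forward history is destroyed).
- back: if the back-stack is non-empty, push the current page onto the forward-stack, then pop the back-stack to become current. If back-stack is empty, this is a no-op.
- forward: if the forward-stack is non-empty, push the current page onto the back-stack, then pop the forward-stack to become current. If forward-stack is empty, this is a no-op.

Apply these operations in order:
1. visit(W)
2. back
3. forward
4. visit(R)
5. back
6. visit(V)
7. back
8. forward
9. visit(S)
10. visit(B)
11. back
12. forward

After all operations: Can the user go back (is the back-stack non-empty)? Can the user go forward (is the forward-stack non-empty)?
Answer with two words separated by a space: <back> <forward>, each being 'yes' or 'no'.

Answer: yes no

Derivation:
After 1 (visit(W)): cur=W back=1 fwd=0
After 2 (back): cur=HOME back=0 fwd=1
After 3 (forward): cur=W back=1 fwd=0
After 4 (visit(R)): cur=R back=2 fwd=0
After 5 (back): cur=W back=1 fwd=1
After 6 (visit(V)): cur=V back=2 fwd=0
After 7 (back): cur=W back=1 fwd=1
After 8 (forward): cur=V back=2 fwd=0
After 9 (visit(S)): cur=S back=3 fwd=0
After 10 (visit(B)): cur=B back=4 fwd=0
After 11 (back): cur=S back=3 fwd=1
After 12 (forward): cur=B back=4 fwd=0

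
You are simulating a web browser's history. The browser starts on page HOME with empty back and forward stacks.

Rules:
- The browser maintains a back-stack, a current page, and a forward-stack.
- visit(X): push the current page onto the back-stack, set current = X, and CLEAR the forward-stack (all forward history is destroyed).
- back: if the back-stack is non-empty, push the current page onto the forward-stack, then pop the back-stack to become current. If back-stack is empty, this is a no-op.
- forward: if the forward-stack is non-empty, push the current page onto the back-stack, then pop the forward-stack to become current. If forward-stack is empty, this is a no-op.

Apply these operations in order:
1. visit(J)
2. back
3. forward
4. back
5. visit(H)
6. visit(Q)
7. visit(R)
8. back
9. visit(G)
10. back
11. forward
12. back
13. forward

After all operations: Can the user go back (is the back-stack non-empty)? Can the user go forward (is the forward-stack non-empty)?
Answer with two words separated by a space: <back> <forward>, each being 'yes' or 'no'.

After 1 (visit(J)): cur=J back=1 fwd=0
After 2 (back): cur=HOME back=0 fwd=1
After 3 (forward): cur=J back=1 fwd=0
After 4 (back): cur=HOME back=0 fwd=1
After 5 (visit(H)): cur=H back=1 fwd=0
After 6 (visit(Q)): cur=Q back=2 fwd=0
After 7 (visit(R)): cur=R back=3 fwd=0
After 8 (back): cur=Q back=2 fwd=1
After 9 (visit(G)): cur=G back=3 fwd=0
After 10 (back): cur=Q back=2 fwd=1
After 11 (forward): cur=G back=3 fwd=0
After 12 (back): cur=Q back=2 fwd=1
After 13 (forward): cur=G back=3 fwd=0

Answer: yes no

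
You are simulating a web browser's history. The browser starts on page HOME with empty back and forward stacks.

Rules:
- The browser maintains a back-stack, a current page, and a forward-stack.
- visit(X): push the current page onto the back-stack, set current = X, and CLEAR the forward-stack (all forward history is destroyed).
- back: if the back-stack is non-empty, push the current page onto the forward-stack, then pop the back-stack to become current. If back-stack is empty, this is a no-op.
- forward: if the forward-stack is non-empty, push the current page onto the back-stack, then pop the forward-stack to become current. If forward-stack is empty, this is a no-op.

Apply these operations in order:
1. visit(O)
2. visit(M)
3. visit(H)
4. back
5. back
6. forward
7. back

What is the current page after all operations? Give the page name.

Answer: O

Derivation:
After 1 (visit(O)): cur=O back=1 fwd=0
After 2 (visit(M)): cur=M back=2 fwd=0
After 3 (visit(H)): cur=H back=3 fwd=0
After 4 (back): cur=M back=2 fwd=1
After 5 (back): cur=O back=1 fwd=2
After 6 (forward): cur=M back=2 fwd=1
After 7 (back): cur=O back=1 fwd=2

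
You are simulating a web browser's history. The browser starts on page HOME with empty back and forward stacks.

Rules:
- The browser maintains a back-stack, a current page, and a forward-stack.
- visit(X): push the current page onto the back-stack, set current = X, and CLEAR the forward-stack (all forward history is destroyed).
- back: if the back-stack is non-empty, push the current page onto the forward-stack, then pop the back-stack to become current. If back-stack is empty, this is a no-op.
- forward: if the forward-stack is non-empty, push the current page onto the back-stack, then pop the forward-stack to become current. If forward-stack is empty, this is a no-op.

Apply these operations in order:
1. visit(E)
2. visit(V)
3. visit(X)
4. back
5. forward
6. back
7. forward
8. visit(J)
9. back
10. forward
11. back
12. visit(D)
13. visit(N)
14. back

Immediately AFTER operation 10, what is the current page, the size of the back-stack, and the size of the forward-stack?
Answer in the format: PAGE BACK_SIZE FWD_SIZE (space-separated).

After 1 (visit(E)): cur=E back=1 fwd=0
After 2 (visit(V)): cur=V back=2 fwd=0
After 3 (visit(X)): cur=X back=3 fwd=0
After 4 (back): cur=V back=2 fwd=1
After 5 (forward): cur=X back=3 fwd=0
After 6 (back): cur=V back=2 fwd=1
After 7 (forward): cur=X back=3 fwd=0
After 8 (visit(J)): cur=J back=4 fwd=0
After 9 (back): cur=X back=3 fwd=1
After 10 (forward): cur=J back=4 fwd=0

J 4 0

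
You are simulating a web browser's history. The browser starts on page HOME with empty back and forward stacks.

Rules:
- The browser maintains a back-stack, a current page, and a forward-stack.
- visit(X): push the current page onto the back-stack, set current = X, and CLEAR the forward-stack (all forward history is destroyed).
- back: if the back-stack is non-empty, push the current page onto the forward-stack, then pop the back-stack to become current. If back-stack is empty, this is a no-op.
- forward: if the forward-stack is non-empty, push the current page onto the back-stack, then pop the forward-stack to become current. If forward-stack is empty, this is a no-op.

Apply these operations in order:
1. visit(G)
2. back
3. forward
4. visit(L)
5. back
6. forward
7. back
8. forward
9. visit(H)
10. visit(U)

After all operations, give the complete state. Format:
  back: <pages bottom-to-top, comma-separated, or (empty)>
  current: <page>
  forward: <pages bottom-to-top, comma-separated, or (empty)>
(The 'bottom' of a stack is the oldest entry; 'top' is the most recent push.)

Answer: back: HOME,G,L,H
current: U
forward: (empty)

Derivation:
After 1 (visit(G)): cur=G back=1 fwd=0
After 2 (back): cur=HOME back=0 fwd=1
After 3 (forward): cur=G back=1 fwd=0
After 4 (visit(L)): cur=L back=2 fwd=0
After 5 (back): cur=G back=1 fwd=1
After 6 (forward): cur=L back=2 fwd=0
After 7 (back): cur=G back=1 fwd=1
After 8 (forward): cur=L back=2 fwd=0
After 9 (visit(H)): cur=H back=3 fwd=0
After 10 (visit(U)): cur=U back=4 fwd=0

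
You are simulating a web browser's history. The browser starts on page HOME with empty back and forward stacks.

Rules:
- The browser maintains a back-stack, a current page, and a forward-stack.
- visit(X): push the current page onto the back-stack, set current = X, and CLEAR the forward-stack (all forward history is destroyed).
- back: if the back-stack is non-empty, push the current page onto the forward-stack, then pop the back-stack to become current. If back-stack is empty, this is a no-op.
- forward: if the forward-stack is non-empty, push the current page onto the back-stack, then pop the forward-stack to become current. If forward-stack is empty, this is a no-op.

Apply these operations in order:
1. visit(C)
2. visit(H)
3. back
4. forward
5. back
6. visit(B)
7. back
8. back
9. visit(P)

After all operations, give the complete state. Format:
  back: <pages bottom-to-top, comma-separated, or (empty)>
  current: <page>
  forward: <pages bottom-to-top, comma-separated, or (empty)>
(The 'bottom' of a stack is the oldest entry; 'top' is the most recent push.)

After 1 (visit(C)): cur=C back=1 fwd=0
After 2 (visit(H)): cur=H back=2 fwd=0
After 3 (back): cur=C back=1 fwd=1
After 4 (forward): cur=H back=2 fwd=0
After 5 (back): cur=C back=1 fwd=1
After 6 (visit(B)): cur=B back=2 fwd=0
After 7 (back): cur=C back=1 fwd=1
After 8 (back): cur=HOME back=0 fwd=2
After 9 (visit(P)): cur=P back=1 fwd=0

Answer: back: HOME
current: P
forward: (empty)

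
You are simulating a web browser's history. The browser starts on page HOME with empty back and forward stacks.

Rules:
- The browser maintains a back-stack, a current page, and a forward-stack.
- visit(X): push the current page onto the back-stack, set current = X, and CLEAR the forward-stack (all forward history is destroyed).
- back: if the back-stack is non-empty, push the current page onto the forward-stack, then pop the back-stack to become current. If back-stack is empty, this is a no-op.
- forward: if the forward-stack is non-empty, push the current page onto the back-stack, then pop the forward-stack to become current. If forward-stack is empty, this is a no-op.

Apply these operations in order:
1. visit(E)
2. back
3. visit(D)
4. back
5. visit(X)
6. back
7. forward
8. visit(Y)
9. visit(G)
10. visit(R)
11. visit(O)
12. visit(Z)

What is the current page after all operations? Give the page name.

After 1 (visit(E)): cur=E back=1 fwd=0
After 2 (back): cur=HOME back=0 fwd=1
After 3 (visit(D)): cur=D back=1 fwd=0
After 4 (back): cur=HOME back=0 fwd=1
After 5 (visit(X)): cur=X back=1 fwd=0
After 6 (back): cur=HOME back=0 fwd=1
After 7 (forward): cur=X back=1 fwd=0
After 8 (visit(Y)): cur=Y back=2 fwd=0
After 9 (visit(G)): cur=G back=3 fwd=0
After 10 (visit(R)): cur=R back=4 fwd=0
After 11 (visit(O)): cur=O back=5 fwd=0
After 12 (visit(Z)): cur=Z back=6 fwd=0

Answer: Z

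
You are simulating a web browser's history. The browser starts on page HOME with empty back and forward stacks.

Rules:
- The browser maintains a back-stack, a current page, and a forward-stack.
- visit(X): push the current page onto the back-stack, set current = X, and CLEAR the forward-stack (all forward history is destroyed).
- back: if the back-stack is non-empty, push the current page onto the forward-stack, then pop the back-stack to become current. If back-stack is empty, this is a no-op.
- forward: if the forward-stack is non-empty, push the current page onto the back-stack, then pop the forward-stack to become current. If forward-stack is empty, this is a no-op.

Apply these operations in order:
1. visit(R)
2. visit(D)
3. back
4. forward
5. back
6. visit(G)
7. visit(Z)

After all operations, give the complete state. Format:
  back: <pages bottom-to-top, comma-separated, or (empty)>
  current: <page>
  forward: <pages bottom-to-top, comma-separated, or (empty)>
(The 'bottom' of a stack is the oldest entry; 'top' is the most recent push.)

After 1 (visit(R)): cur=R back=1 fwd=0
After 2 (visit(D)): cur=D back=2 fwd=0
After 3 (back): cur=R back=1 fwd=1
After 4 (forward): cur=D back=2 fwd=0
After 5 (back): cur=R back=1 fwd=1
After 6 (visit(G)): cur=G back=2 fwd=0
After 7 (visit(Z)): cur=Z back=3 fwd=0

Answer: back: HOME,R,G
current: Z
forward: (empty)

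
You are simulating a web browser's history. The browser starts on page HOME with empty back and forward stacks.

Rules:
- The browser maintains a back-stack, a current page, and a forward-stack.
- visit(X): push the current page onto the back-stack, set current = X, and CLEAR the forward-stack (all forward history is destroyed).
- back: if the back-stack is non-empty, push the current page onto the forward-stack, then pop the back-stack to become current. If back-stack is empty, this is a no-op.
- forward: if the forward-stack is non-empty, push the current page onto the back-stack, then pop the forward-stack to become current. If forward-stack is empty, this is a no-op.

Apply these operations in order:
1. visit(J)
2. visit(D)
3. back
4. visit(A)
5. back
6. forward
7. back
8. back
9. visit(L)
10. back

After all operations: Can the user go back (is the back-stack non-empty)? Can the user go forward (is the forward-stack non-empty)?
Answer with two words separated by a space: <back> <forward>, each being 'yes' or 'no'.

Answer: no yes

Derivation:
After 1 (visit(J)): cur=J back=1 fwd=0
After 2 (visit(D)): cur=D back=2 fwd=0
After 3 (back): cur=J back=1 fwd=1
After 4 (visit(A)): cur=A back=2 fwd=0
After 5 (back): cur=J back=1 fwd=1
After 6 (forward): cur=A back=2 fwd=0
After 7 (back): cur=J back=1 fwd=1
After 8 (back): cur=HOME back=0 fwd=2
After 9 (visit(L)): cur=L back=1 fwd=0
After 10 (back): cur=HOME back=0 fwd=1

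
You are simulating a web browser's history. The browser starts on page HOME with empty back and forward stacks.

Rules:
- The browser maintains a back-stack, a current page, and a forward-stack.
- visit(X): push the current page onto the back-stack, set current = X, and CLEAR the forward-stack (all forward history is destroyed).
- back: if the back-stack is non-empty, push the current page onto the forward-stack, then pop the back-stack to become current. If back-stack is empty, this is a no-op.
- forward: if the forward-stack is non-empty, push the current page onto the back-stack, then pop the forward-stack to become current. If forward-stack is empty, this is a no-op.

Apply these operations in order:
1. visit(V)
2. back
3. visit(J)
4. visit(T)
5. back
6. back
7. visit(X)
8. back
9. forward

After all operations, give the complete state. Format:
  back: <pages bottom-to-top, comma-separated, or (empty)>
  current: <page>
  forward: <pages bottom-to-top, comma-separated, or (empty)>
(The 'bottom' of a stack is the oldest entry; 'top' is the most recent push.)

After 1 (visit(V)): cur=V back=1 fwd=0
After 2 (back): cur=HOME back=0 fwd=1
After 3 (visit(J)): cur=J back=1 fwd=0
After 4 (visit(T)): cur=T back=2 fwd=0
After 5 (back): cur=J back=1 fwd=1
After 6 (back): cur=HOME back=0 fwd=2
After 7 (visit(X)): cur=X back=1 fwd=0
After 8 (back): cur=HOME back=0 fwd=1
After 9 (forward): cur=X back=1 fwd=0

Answer: back: HOME
current: X
forward: (empty)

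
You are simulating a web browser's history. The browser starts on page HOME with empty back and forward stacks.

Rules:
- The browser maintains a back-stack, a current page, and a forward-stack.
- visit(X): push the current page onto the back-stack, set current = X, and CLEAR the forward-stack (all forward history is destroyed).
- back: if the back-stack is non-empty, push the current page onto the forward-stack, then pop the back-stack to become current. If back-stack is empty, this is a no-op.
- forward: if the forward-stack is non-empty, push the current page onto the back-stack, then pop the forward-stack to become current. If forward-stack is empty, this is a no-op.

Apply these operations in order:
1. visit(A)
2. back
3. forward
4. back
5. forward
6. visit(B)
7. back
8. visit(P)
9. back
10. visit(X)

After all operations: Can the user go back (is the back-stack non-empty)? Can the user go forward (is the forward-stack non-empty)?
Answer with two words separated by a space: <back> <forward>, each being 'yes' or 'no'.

After 1 (visit(A)): cur=A back=1 fwd=0
After 2 (back): cur=HOME back=0 fwd=1
After 3 (forward): cur=A back=1 fwd=0
After 4 (back): cur=HOME back=0 fwd=1
After 5 (forward): cur=A back=1 fwd=0
After 6 (visit(B)): cur=B back=2 fwd=0
After 7 (back): cur=A back=1 fwd=1
After 8 (visit(P)): cur=P back=2 fwd=0
After 9 (back): cur=A back=1 fwd=1
After 10 (visit(X)): cur=X back=2 fwd=0

Answer: yes no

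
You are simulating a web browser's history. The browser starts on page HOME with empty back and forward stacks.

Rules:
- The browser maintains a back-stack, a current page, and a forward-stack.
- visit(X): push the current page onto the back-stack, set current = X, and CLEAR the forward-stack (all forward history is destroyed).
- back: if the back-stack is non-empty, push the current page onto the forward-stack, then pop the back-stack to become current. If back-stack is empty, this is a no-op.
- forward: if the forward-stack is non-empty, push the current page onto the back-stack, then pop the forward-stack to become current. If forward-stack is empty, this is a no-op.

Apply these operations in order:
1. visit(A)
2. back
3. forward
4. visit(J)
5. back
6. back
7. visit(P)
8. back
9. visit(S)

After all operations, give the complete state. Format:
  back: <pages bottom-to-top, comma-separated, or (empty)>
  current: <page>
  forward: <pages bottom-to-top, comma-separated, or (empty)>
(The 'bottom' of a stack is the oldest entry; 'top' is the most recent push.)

Answer: back: HOME
current: S
forward: (empty)

Derivation:
After 1 (visit(A)): cur=A back=1 fwd=0
After 2 (back): cur=HOME back=0 fwd=1
After 3 (forward): cur=A back=1 fwd=0
After 4 (visit(J)): cur=J back=2 fwd=0
After 5 (back): cur=A back=1 fwd=1
After 6 (back): cur=HOME back=0 fwd=2
After 7 (visit(P)): cur=P back=1 fwd=0
After 8 (back): cur=HOME back=0 fwd=1
After 9 (visit(S)): cur=S back=1 fwd=0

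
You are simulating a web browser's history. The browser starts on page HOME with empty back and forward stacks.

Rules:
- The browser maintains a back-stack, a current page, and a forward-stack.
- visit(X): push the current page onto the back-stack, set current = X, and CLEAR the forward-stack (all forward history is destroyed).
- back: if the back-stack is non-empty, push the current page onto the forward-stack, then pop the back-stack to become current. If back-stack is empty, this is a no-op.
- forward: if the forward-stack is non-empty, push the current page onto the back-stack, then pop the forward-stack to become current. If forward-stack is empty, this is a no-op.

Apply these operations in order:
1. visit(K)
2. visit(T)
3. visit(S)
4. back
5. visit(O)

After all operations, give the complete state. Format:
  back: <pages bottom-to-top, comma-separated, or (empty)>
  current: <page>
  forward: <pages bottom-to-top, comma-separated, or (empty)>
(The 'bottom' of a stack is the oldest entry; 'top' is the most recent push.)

After 1 (visit(K)): cur=K back=1 fwd=0
After 2 (visit(T)): cur=T back=2 fwd=0
After 3 (visit(S)): cur=S back=3 fwd=0
After 4 (back): cur=T back=2 fwd=1
After 5 (visit(O)): cur=O back=3 fwd=0

Answer: back: HOME,K,T
current: O
forward: (empty)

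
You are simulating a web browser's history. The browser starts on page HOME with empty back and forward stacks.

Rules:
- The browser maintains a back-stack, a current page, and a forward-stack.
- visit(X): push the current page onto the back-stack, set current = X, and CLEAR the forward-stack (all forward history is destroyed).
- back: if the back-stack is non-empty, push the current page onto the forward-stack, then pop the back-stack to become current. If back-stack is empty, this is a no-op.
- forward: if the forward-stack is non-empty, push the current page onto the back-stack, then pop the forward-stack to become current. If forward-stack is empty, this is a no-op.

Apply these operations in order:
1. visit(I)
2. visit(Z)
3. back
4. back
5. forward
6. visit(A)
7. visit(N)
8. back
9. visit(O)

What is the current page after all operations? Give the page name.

After 1 (visit(I)): cur=I back=1 fwd=0
After 2 (visit(Z)): cur=Z back=2 fwd=0
After 3 (back): cur=I back=1 fwd=1
After 4 (back): cur=HOME back=0 fwd=2
After 5 (forward): cur=I back=1 fwd=1
After 6 (visit(A)): cur=A back=2 fwd=0
After 7 (visit(N)): cur=N back=3 fwd=0
After 8 (back): cur=A back=2 fwd=1
After 9 (visit(O)): cur=O back=3 fwd=0

Answer: O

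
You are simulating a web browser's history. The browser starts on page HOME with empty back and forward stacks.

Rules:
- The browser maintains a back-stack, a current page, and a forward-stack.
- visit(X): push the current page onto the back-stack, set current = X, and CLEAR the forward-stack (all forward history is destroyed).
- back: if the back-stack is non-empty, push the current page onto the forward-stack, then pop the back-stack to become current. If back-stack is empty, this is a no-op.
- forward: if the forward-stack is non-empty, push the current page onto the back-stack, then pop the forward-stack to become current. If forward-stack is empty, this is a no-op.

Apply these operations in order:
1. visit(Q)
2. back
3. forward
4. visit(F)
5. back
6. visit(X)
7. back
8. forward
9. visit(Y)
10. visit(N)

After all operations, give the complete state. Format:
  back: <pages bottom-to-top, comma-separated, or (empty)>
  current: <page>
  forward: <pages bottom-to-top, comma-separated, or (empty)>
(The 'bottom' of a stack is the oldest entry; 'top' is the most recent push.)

Answer: back: HOME,Q,X,Y
current: N
forward: (empty)

Derivation:
After 1 (visit(Q)): cur=Q back=1 fwd=0
After 2 (back): cur=HOME back=0 fwd=1
After 3 (forward): cur=Q back=1 fwd=0
After 4 (visit(F)): cur=F back=2 fwd=0
After 5 (back): cur=Q back=1 fwd=1
After 6 (visit(X)): cur=X back=2 fwd=0
After 7 (back): cur=Q back=1 fwd=1
After 8 (forward): cur=X back=2 fwd=0
After 9 (visit(Y)): cur=Y back=3 fwd=0
After 10 (visit(N)): cur=N back=4 fwd=0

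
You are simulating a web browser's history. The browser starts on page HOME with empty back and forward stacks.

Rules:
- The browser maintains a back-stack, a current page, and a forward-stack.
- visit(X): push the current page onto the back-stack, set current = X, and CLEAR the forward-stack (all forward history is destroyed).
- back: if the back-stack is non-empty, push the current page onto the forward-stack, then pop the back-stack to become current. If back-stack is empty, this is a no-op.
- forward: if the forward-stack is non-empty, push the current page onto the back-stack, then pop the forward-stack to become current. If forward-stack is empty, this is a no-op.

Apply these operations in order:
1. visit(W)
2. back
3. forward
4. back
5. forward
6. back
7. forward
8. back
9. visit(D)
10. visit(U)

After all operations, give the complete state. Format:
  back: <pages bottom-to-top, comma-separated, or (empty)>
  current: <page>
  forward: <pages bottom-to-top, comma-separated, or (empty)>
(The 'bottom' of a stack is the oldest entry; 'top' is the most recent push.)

Answer: back: HOME,D
current: U
forward: (empty)

Derivation:
After 1 (visit(W)): cur=W back=1 fwd=0
After 2 (back): cur=HOME back=0 fwd=1
After 3 (forward): cur=W back=1 fwd=0
After 4 (back): cur=HOME back=0 fwd=1
After 5 (forward): cur=W back=1 fwd=0
After 6 (back): cur=HOME back=0 fwd=1
After 7 (forward): cur=W back=1 fwd=0
After 8 (back): cur=HOME back=0 fwd=1
After 9 (visit(D)): cur=D back=1 fwd=0
After 10 (visit(U)): cur=U back=2 fwd=0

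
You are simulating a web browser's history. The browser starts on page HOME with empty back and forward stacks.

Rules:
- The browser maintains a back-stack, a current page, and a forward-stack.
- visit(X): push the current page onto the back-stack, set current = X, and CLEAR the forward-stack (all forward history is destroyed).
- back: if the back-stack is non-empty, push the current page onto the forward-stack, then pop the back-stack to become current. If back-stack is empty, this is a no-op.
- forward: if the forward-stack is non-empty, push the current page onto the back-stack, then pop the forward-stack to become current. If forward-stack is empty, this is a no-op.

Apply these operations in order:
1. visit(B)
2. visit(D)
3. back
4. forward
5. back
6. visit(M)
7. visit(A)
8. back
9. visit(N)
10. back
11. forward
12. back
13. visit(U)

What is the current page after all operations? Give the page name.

After 1 (visit(B)): cur=B back=1 fwd=0
After 2 (visit(D)): cur=D back=2 fwd=0
After 3 (back): cur=B back=1 fwd=1
After 4 (forward): cur=D back=2 fwd=0
After 5 (back): cur=B back=1 fwd=1
After 6 (visit(M)): cur=M back=2 fwd=0
After 7 (visit(A)): cur=A back=3 fwd=0
After 8 (back): cur=M back=2 fwd=1
After 9 (visit(N)): cur=N back=3 fwd=0
After 10 (back): cur=M back=2 fwd=1
After 11 (forward): cur=N back=3 fwd=0
After 12 (back): cur=M back=2 fwd=1
After 13 (visit(U)): cur=U back=3 fwd=0

Answer: U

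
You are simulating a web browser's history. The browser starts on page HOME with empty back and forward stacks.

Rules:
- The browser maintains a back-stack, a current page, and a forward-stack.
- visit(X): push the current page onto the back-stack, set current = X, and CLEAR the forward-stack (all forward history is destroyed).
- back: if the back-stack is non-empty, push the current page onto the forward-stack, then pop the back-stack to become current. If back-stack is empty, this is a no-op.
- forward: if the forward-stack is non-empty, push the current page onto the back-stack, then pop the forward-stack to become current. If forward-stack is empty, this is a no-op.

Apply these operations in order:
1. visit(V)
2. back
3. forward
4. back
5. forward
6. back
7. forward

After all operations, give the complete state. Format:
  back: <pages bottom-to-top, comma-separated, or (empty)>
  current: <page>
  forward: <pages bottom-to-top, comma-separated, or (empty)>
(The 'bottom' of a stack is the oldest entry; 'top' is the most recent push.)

After 1 (visit(V)): cur=V back=1 fwd=0
After 2 (back): cur=HOME back=0 fwd=1
After 3 (forward): cur=V back=1 fwd=0
After 4 (back): cur=HOME back=0 fwd=1
After 5 (forward): cur=V back=1 fwd=0
After 6 (back): cur=HOME back=0 fwd=1
After 7 (forward): cur=V back=1 fwd=0

Answer: back: HOME
current: V
forward: (empty)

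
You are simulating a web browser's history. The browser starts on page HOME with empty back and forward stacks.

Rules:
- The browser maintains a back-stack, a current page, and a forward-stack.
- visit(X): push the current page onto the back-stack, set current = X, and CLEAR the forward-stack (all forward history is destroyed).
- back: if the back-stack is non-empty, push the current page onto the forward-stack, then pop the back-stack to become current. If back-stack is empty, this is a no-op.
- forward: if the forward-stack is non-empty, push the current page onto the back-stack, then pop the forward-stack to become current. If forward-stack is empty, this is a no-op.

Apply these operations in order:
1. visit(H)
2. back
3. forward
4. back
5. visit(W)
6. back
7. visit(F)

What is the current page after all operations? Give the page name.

Answer: F

Derivation:
After 1 (visit(H)): cur=H back=1 fwd=0
After 2 (back): cur=HOME back=0 fwd=1
After 3 (forward): cur=H back=1 fwd=0
After 4 (back): cur=HOME back=0 fwd=1
After 5 (visit(W)): cur=W back=1 fwd=0
After 6 (back): cur=HOME back=0 fwd=1
After 7 (visit(F)): cur=F back=1 fwd=0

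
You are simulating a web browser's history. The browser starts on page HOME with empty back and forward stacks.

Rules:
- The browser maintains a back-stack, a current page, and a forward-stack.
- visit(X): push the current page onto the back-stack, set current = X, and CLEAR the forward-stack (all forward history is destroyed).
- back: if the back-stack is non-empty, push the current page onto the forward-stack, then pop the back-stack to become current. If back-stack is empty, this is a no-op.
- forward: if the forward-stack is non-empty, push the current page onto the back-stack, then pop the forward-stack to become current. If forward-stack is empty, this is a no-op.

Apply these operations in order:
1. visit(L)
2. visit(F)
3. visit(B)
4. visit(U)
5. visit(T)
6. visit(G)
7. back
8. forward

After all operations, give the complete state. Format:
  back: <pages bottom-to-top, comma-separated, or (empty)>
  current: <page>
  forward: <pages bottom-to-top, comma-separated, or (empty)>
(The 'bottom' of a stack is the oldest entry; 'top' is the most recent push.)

After 1 (visit(L)): cur=L back=1 fwd=0
After 2 (visit(F)): cur=F back=2 fwd=0
After 3 (visit(B)): cur=B back=3 fwd=0
After 4 (visit(U)): cur=U back=4 fwd=0
After 5 (visit(T)): cur=T back=5 fwd=0
After 6 (visit(G)): cur=G back=6 fwd=0
After 7 (back): cur=T back=5 fwd=1
After 8 (forward): cur=G back=6 fwd=0

Answer: back: HOME,L,F,B,U,T
current: G
forward: (empty)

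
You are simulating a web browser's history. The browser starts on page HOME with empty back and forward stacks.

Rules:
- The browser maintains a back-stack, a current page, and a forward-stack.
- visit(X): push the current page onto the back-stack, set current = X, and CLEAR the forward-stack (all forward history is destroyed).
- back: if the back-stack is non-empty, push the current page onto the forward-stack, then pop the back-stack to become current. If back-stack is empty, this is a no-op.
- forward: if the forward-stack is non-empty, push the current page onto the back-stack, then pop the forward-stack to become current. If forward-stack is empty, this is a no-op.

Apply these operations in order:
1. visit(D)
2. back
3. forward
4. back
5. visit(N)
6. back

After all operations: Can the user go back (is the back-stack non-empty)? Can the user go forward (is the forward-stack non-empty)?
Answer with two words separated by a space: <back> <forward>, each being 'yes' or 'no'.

Answer: no yes

Derivation:
After 1 (visit(D)): cur=D back=1 fwd=0
After 2 (back): cur=HOME back=0 fwd=1
After 3 (forward): cur=D back=1 fwd=0
After 4 (back): cur=HOME back=0 fwd=1
After 5 (visit(N)): cur=N back=1 fwd=0
After 6 (back): cur=HOME back=0 fwd=1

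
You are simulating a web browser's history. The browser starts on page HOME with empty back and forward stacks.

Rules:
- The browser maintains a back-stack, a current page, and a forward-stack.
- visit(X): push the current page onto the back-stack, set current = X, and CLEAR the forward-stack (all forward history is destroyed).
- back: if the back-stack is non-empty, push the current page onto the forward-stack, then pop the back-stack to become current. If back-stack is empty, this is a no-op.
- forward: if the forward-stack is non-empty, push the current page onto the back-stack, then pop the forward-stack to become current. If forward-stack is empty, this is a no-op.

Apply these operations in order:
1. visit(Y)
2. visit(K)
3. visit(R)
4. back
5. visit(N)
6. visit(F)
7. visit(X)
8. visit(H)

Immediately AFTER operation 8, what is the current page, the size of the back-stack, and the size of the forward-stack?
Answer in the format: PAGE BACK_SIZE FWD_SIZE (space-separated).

After 1 (visit(Y)): cur=Y back=1 fwd=0
After 2 (visit(K)): cur=K back=2 fwd=0
After 3 (visit(R)): cur=R back=3 fwd=0
After 4 (back): cur=K back=2 fwd=1
After 5 (visit(N)): cur=N back=3 fwd=0
After 6 (visit(F)): cur=F back=4 fwd=0
After 7 (visit(X)): cur=X back=5 fwd=0
After 8 (visit(H)): cur=H back=6 fwd=0

H 6 0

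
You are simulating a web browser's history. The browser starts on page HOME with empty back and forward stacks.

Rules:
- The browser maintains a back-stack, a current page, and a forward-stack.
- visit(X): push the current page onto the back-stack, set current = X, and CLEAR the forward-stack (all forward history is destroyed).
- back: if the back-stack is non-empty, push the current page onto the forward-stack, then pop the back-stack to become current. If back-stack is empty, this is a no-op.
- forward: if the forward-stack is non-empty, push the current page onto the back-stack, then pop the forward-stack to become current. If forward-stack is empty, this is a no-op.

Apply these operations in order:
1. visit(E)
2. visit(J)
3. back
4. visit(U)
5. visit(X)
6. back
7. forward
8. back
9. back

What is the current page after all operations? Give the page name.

After 1 (visit(E)): cur=E back=1 fwd=0
After 2 (visit(J)): cur=J back=2 fwd=0
After 3 (back): cur=E back=1 fwd=1
After 4 (visit(U)): cur=U back=2 fwd=0
After 5 (visit(X)): cur=X back=3 fwd=0
After 6 (back): cur=U back=2 fwd=1
After 7 (forward): cur=X back=3 fwd=0
After 8 (back): cur=U back=2 fwd=1
After 9 (back): cur=E back=1 fwd=2

Answer: E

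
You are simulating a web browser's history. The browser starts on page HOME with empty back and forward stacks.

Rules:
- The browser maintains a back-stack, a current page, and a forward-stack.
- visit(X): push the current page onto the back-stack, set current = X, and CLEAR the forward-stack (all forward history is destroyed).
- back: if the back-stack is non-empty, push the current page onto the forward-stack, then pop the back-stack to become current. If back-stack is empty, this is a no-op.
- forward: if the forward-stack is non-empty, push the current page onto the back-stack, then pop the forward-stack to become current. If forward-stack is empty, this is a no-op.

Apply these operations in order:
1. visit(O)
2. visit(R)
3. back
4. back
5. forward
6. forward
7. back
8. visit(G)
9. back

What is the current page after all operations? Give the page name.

After 1 (visit(O)): cur=O back=1 fwd=0
After 2 (visit(R)): cur=R back=2 fwd=0
After 3 (back): cur=O back=1 fwd=1
After 4 (back): cur=HOME back=0 fwd=2
After 5 (forward): cur=O back=1 fwd=1
After 6 (forward): cur=R back=2 fwd=0
After 7 (back): cur=O back=1 fwd=1
After 8 (visit(G)): cur=G back=2 fwd=0
After 9 (back): cur=O back=1 fwd=1

Answer: O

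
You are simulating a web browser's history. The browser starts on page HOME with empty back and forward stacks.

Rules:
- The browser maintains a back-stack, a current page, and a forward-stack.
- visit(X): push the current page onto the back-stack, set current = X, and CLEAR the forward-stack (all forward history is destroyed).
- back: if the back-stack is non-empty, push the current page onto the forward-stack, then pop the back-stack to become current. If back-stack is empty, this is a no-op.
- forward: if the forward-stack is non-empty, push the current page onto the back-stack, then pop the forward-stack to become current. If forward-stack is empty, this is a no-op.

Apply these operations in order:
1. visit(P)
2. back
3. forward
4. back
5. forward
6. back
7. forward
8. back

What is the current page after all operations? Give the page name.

After 1 (visit(P)): cur=P back=1 fwd=0
After 2 (back): cur=HOME back=0 fwd=1
After 3 (forward): cur=P back=1 fwd=0
After 4 (back): cur=HOME back=0 fwd=1
After 5 (forward): cur=P back=1 fwd=0
After 6 (back): cur=HOME back=0 fwd=1
After 7 (forward): cur=P back=1 fwd=0
After 8 (back): cur=HOME back=0 fwd=1

Answer: HOME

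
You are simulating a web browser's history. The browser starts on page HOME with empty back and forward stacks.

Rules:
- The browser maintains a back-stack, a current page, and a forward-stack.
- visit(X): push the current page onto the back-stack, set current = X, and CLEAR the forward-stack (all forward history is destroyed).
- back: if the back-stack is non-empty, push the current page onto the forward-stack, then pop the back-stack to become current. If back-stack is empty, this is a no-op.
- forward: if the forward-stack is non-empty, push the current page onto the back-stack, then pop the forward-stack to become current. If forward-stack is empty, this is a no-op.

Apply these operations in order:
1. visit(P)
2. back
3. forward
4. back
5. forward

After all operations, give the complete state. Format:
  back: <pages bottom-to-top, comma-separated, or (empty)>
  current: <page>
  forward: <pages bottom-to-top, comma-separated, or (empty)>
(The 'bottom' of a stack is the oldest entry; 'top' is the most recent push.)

Answer: back: HOME
current: P
forward: (empty)

Derivation:
After 1 (visit(P)): cur=P back=1 fwd=0
After 2 (back): cur=HOME back=0 fwd=1
After 3 (forward): cur=P back=1 fwd=0
After 4 (back): cur=HOME back=0 fwd=1
After 5 (forward): cur=P back=1 fwd=0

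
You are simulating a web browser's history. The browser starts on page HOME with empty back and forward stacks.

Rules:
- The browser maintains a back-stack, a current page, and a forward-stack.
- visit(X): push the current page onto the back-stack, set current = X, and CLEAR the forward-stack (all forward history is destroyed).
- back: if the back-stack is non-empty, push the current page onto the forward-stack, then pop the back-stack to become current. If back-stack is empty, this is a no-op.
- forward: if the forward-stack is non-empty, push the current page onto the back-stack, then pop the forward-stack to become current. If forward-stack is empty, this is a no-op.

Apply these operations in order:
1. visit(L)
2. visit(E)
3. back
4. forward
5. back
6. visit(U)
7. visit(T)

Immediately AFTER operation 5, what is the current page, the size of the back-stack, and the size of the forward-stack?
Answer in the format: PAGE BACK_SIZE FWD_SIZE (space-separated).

After 1 (visit(L)): cur=L back=1 fwd=0
After 2 (visit(E)): cur=E back=2 fwd=0
After 3 (back): cur=L back=1 fwd=1
After 4 (forward): cur=E back=2 fwd=0
After 5 (back): cur=L back=1 fwd=1

L 1 1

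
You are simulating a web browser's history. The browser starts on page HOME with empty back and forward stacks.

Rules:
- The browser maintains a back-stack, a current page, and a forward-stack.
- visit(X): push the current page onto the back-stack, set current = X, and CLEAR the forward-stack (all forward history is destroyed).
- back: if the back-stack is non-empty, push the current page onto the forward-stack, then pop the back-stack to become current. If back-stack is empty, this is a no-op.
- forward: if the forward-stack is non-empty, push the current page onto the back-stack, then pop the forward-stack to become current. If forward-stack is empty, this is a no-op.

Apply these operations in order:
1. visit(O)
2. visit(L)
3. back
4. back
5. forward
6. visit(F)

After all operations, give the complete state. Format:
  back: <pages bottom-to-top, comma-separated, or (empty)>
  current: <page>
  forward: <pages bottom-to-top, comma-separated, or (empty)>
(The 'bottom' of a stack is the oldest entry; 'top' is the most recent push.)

After 1 (visit(O)): cur=O back=1 fwd=0
After 2 (visit(L)): cur=L back=2 fwd=0
After 3 (back): cur=O back=1 fwd=1
After 4 (back): cur=HOME back=0 fwd=2
After 5 (forward): cur=O back=1 fwd=1
After 6 (visit(F)): cur=F back=2 fwd=0

Answer: back: HOME,O
current: F
forward: (empty)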